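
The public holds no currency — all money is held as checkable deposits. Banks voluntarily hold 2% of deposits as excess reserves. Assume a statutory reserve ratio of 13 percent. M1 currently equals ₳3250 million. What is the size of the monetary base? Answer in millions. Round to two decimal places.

₳487.50 million

The money multiplier is m = 1 / (rr + e) = 1 / (0.13 + 0.02) ≈ 6.6666667.
MB = M / m = 3250 / 6.6666667 ≈ 487.5 million.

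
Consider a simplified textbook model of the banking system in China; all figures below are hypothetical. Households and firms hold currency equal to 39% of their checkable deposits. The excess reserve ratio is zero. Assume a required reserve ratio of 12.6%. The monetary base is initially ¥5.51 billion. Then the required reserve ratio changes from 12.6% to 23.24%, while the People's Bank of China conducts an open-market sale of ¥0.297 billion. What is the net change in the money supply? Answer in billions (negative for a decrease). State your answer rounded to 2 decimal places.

Before: m₁ = (1 + 0.39) / (0.126 + 0.39) ≈ 2.6938, MB₁ = 5.51, so M₁ = 2.6938 × 5.51 ≈ 14.8428 billion.
After: m₂ = (1 + 0.39) / (0.2324 + 0.39) ≈ 2.2333, MB₂ = 5.51 − 0.297 = 5.213, so M₂ = 2.2333 × 5.213 ≈ 11.6422 billion.
ΔM = M₂ − M₁ = 11.6422 − 14.8428 = -3.2006 billion.

-3.20 billion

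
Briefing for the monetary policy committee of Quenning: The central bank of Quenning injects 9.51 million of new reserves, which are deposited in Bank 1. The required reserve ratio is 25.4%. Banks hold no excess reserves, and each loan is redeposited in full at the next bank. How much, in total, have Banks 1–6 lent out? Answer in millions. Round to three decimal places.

Bank i lends (1 − rr)^i of the original deposit: Bank 1 lends 9.51·0.7460 ≈ 7.0945, Bank 2 lends 9.51·0.7460² ≈ 5.2925, and so on.
Summing a geometric series: total = 9.51·[0.7460·(1 − 0.7460^6) / (1 − 0.7460)] ≈ 23.1168 million.

23.117 million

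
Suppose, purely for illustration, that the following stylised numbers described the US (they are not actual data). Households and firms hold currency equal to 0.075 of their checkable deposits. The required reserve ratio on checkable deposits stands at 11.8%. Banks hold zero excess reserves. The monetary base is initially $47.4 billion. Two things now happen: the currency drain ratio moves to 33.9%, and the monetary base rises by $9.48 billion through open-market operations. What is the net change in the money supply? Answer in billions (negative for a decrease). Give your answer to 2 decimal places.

-97.36 billion

Before: m₁ = (1 + 0.075) / (0.118 + 0.075) ≈ 5.56995, MB₁ = 47.4, so M₁ = 5.56995 × 47.4 ≈ 264.0156 billion.
After: m₂ = (1 + 0.339) / (0.118 + 0.339) ≈ 2.92998, MB₂ = 47.4 + 9.48 = 56.88, so M₂ = 2.92998 × 56.88 ≈ 166.6573 billion.
ΔM = M₂ − M₁ = 166.6573 − 264.0156 = -97.3583 billion.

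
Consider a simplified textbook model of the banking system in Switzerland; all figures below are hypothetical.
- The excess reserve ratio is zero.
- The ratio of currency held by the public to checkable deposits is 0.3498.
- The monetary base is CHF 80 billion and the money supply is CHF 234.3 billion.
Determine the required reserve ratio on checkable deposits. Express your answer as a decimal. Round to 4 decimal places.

Using m = M/MB = 234.3/80 = 2.928750. Since m = (1 + c)/(c + rr + e), the denominator satisfies c + rr + e = (1 + c)/m = (1 + 0.3498) / 2.928750 ≈ 0.460879.
With c = 0.3498 and e = 0, the required reserve ratio on checkable deposits is 0.460879 − 0.3498 − 0 = 0.111079.

0.1111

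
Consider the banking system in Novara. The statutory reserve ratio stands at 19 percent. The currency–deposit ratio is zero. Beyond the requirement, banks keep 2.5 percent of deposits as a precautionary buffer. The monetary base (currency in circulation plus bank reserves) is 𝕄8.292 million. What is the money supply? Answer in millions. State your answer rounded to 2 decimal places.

The money multiplier is m = 1 / (rr + e) = 1 / (0.19 + 0.025) ≈ 4.6512.
So M = m × MB = 4.6512 × 8.292 ≈ 38.5678 million.

𝕄38.57 million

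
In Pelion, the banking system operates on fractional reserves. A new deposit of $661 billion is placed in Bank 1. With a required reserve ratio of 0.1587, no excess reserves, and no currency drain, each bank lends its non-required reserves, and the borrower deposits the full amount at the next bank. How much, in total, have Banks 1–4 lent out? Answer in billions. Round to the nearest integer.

Bank i lends (1 − rr)^i of the original deposit: Bank 1 lends 661·0.8413 = 556.0993, Bank 2 lends 661·0.8413² ≈ 467.8463, and so on.
Summing a geometric series: total = 661·[0.8413·(1 − 0.8413^4) / (1 − 0.8413)] ≈ 1748.6797 billion.

$1749 billion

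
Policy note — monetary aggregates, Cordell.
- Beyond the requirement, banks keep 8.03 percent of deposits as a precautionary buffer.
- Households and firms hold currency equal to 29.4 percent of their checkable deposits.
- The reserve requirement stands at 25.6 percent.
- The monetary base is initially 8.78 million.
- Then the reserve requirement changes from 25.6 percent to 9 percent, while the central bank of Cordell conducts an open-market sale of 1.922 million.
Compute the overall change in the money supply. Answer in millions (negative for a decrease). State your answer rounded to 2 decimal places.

Before: m₁ = (1 + 0.294) / (0.256 + 0.0803 + 0.294) ≈ 2.0530, MB₁ = 8.78, so M₁ = 2.0530 × 8.78 ≈ 18.0253 million.
After: m₂ = (1 + 0.294) / (0.09 + 0.0803 + 0.294) ≈ 2.7870, MB₂ = 8.78 − 1.922 = 6.858, so M₂ = 2.7870 × 6.858 ≈ 19.1132 million.
ΔM = M₂ − M₁ = 19.1132 − 18.0253 = 1.0879 million.

1.09 million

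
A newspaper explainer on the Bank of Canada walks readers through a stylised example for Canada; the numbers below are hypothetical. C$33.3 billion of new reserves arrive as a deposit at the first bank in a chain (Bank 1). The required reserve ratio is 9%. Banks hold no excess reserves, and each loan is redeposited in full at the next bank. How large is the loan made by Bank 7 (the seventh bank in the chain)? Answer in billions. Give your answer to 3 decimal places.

C$17.208 billion

Each bank lends a fraction (1 − rr) = 0.9100 of the deposit it receives, so Bank 7 receives 33.3·0.9100^6 and lends 33.3·0.9100^7 ≈ 17.2081 billion.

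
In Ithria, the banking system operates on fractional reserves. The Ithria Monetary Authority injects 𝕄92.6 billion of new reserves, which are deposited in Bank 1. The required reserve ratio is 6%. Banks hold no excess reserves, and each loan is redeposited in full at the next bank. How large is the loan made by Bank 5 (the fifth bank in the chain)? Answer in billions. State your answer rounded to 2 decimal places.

𝕄67.96 billion

Each bank lends a fraction (1 − rr) = 0.9400 of the deposit it receives, so Bank 5 receives 92.6·0.9400^4 and lends 92.6·0.9400^5 ≈ 67.9595 billion.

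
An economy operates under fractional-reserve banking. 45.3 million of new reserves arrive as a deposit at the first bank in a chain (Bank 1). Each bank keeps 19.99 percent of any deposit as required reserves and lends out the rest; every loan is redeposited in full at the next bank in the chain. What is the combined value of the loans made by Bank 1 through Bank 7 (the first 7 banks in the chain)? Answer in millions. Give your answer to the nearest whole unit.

Bank i lends (1 − rr)^i of the original deposit: Bank 1 lends 45.3·0.8001 ≈ 36.2445, Bank 2 lends 45.3·0.8001² ≈ 28.9992, and so on.
Summing a geometric series: total = 45.3·[0.8001·(1 − 0.8001^7) / (1 − 0.8001)] ≈ 143.2559 million.

143 million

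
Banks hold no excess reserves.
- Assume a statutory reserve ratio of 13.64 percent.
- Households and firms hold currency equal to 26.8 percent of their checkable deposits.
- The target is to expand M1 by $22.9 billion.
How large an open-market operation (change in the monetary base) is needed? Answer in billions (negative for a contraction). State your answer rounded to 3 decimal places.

The money multiplier is m = (1 + c) / (rr + c) = (1 + 0.268) / (0.1364 + 0.268) ≈ 3.135509.
ΔMB = ΔM / m = (+22.9) / 3.135509 ≈ 7.3034 billion.

$7.303 billion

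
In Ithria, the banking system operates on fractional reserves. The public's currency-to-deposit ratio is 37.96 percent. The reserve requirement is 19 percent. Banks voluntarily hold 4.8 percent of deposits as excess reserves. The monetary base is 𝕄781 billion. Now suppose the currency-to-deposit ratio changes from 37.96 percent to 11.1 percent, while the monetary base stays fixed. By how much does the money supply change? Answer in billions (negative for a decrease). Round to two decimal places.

𝕄741.62 billion

Initially m₁ = (1 + 0.3796) / (0.19 + 0.048 + 0.3796) ≈ 2.233808, so M₁ = 2.233808 × 781 ≈ 1744.604 billion.
After the change m₂ = (1 + 0.111) / (0.19 + 0.048 + 0.111) ≈ 3.183381, so M₂ = 3.183381 × 781 ≈ 2486.2206 billion.
ΔM = M₂ − M₁ = 2486.2206 − 1744.604 = 741.6166 billion.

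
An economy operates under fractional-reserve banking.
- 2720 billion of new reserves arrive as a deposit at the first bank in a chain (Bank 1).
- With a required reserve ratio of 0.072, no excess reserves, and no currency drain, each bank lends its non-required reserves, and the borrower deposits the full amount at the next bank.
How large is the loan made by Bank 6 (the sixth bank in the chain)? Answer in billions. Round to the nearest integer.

Each bank lends a fraction (1 − rr) = 0.9280 of the deposit it receives, so Bank 6 receives 2720·0.9280^5 and lends 2720·0.9280^6 ≈ 1737.2278 billion.

1737 billion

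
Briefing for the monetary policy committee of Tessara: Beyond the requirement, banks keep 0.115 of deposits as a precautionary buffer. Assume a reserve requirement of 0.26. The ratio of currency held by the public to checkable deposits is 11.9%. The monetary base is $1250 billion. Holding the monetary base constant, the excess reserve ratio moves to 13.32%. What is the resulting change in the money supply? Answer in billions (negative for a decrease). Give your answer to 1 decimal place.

-100.6 billion

Initially m₁ = (1 + 0.119) / (0.26 + 0.115 + 0.119) ≈ 2.265182, so M₁ = 2.265182 × 1250 = 2831.4775 billion.
After the change m₂ = (1 + 0.119) / (0.26 + 0.1332 + 0.119) ≈ 2.184693, so M₂ = 2.184693 × 1250 ≈ 2730.8663 billion.
ΔM = M₂ − M₁ = 2730.8663 − 2831.4775 = -100.6112 billion.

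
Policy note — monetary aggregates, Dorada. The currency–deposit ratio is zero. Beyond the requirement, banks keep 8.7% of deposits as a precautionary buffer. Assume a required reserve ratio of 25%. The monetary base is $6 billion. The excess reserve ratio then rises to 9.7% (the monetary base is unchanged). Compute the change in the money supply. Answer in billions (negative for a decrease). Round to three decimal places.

Initially m₁ = 1 / (0.25 + 0.087) ≈ 2.96736, so M₁ = 2.96736 × 6 ≈ 17.8042 billion.
After the change m₂ = 1 / (0.25 + 0.097) ≈ 2.88184, so M₂ = 2.88184 × 6 ≈ 17.291 billion.
ΔM = M₂ − M₁ = 17.291 − 17.8042 = -0.5132 billion.

-0.513 billion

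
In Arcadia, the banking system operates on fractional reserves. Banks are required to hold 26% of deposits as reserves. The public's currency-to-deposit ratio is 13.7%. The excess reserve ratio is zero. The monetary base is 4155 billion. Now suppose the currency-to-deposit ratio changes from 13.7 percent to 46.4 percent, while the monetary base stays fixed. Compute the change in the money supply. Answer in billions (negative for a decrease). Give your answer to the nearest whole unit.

Initially m₁ = (1 + 0.137) / (0.26 + 0.137) ≈ 2.86398, so M₁ = 2.86398 × 4155 = 11899.8369 billion.
After the change m₂ = (1 + 0.464) / (0.26 + 0.464) ≈ 2.02210, so M₂ = 2.02210 × 4155 = 8401.8255 billion.
ΔM = M₂ − M₁ = 8401.8255 − 11899.8369 = -3498.0114 billion.

-3498 billion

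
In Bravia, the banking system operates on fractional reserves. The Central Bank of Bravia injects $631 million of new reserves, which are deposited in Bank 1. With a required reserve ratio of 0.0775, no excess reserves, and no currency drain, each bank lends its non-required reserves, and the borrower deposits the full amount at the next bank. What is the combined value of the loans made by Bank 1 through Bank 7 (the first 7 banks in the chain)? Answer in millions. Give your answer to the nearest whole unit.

Bank i lends (1 − rr)^i of the original deposit: Bank 1 lends 631·0.9225 = 582.0975, Bank 2 lends 631·0.9225² ≈ 536.9849, and so on.
Summing a geometric series: total = 631·[0.9225·(1 − 0.9225^7) / (1 − 0.9225)] ≈ 3240.6328 million.

$3241 million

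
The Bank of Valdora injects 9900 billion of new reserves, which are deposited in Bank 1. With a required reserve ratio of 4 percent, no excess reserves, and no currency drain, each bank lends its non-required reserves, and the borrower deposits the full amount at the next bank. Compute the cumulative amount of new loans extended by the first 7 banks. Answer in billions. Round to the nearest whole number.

Bank i lends (1 − rr)^i of the original deposit: Bank 1 lends 9900·0.9600 = 9504.0000, Bank 2 lends 9900·0.9600² = 9123.8400, and so on.
Summing a geometric series: total = 9900·[0.9600·(1 − 0.9600^7) / (1 − 0.9600)] ≈ 59056.0792 billion.

59056 billion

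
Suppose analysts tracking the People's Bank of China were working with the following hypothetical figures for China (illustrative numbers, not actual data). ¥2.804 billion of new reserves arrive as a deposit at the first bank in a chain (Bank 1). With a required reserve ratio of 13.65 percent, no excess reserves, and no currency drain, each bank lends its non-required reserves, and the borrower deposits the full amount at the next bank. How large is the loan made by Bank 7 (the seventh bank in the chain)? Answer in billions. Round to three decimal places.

Each bank lends a fraction (1 − rr) = 0.8635 of the deposit it receives, so Bank 7 receives 2.804·0.8635^6 and lends 2.804·0.8635^7 ≈ 1.0037 billion.

¥1.004 billion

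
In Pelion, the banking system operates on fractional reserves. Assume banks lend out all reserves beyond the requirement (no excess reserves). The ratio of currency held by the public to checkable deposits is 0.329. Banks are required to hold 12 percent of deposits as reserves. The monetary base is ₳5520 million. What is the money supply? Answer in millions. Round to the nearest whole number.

₳16339 million

The money multiplier is m = (1 + c) / (rr + c) = (1 + 0.329) / (0.12 + 0.329) ≈ 2.95991.
So M = m × MB = 2.95991 × 5520 = 16338.7032 million.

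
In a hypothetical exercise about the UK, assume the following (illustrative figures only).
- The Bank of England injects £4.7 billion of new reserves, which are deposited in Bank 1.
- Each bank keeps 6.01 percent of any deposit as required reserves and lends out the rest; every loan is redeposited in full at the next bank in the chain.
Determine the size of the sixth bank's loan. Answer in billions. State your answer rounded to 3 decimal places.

£3.240 billion

Each bank lends a fraction (1 − rr) = 0.9399 of the deposit it receives, so Bank 6 receives 4.7·0.9399^5 and lends 4.7·0.9399^6 ≈ 3.2403 billion.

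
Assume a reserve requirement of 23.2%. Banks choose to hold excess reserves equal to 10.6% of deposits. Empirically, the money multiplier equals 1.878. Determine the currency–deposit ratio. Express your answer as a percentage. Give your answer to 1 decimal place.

Using m = 1.878. From m = (1 + c)/(c + rr + e), rearranging gives 1 + c = m·(c + rr + e), so c·(1 − m) = m·(rr + e) − 1.
Hence c = [m·(rr + e) − 1]/(1 − m) = [1.878 × (0.232 + 0.106) − 1] / (1 − 1.878) ≈ 0.415986.

41.6%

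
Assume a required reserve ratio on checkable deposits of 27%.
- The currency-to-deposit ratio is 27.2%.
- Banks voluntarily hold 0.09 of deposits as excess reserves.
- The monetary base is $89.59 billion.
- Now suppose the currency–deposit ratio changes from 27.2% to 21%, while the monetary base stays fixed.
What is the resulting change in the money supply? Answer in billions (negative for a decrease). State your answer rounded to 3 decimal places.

Initially m₁ = (1 + 0.272) / (0.27 + 0.09 + 0.272) ≈ 2.012658, so M₁ = 2.012658 × 89.59 ≈ 180.314 billion.
After the change m₂ = (1 + 0.21) / (0.27 + 0.09 + 0.21) ≈ 2.122807, so M₂ = 2.122807 × 89.59 ≈ 190.1823 billion.
ΔM = M₂ − M₁ = 190.1823 − 180.314 = 9.8683 billion.

$9.868 billion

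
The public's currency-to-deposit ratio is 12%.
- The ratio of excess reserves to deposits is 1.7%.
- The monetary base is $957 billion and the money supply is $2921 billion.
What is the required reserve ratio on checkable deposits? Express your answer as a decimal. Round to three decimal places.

0.230

Using m = M/MB = 2921/957 ≈ 3.052247. Since m = (1 + c)/(c + rr + e), the denominator satisfies c + rr + e = (1 + c)/m = (1 + 0.12) / 3.052247 ≈ 0.366943.
With c = 0.12 and e = 0.017, the required reserve ratio on checkable deposits is 0.366943 − 0.12 − 0.017 = 0.229943.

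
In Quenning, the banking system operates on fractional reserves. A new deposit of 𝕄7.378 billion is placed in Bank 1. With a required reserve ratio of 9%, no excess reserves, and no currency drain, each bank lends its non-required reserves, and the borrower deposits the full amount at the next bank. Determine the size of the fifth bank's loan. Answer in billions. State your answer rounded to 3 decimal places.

Each bank lends a fraction (1 − rr) = 0.9100 of the deposit it receives, so Bank 5 receives 7.378·0.9100^4 and lends 7.378·0.9100^5 ≈ 4.6041 billion.

𝕄4.604 billion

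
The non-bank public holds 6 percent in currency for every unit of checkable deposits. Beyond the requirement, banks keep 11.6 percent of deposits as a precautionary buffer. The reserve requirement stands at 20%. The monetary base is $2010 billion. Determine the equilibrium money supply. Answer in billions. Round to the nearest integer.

The money multiplier is m = (1 + c) / (rr + e + c) = (1 + 0.06) / (0.2 + 0.116 + 0.06) ≈ 2.81915.
So M = m × MB = 2.81915 × 2010 = 5666.4915 billion.

$5666 billion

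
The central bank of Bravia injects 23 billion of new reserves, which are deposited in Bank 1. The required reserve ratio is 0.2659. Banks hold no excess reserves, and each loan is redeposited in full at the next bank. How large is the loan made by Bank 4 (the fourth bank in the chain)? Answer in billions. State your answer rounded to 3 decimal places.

6.680 billion

Each bank lends a fraction (1 − rr) = 0.7341 of the deposit it receives, so Bank 4 receives 23·0.7341^3 and lends 23·0.7341^4 ≈ 6.6796 billion.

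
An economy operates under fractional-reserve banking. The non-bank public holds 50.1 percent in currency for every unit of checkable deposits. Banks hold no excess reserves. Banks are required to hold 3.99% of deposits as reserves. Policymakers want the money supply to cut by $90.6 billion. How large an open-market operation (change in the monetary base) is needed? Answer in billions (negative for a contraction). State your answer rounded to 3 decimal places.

The money multiplier is m = (1 + c) / (rr + c) = (1 + 0.501) / (0.0399 + 0.501) ≈ 2.775005.
ΔMB = ΔM / m = (−90.6) / 2.775005 ≈ -32.6486 billion.

-32.649 billion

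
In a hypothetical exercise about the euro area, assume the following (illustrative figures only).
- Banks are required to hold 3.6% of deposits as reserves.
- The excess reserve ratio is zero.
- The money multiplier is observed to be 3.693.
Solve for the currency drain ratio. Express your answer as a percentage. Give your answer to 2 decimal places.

Using m = 3.693. From m = (1 + c)/(c + rr + e), rearranging gives 1 + c = m·(c + rr + e), so c·(1 − m) = m·(rr + e) − 1.
Hence c = [m·(rr + e) − 1]/(1 − m) = [3.693 × (0.036 + 0) − 1] / (1 − 3.693) ≈ 0.321965.

32.20%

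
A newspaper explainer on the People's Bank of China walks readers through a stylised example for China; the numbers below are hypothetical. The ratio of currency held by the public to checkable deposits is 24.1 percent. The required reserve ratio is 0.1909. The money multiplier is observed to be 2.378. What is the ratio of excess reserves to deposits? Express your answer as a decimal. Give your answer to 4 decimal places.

Using m = 2.378. Since m = (1 + c)/(c + rr + e), the denominator satisfies c + rr + e = (1 + c)/m = (1 + 0.241) / 2.378 ≈ 0.521867.
With c = 0.241 and rr = 0.1909, the ratio of excess reserves to deposits is 0.521867 − 0.241 − 0.1909 = 0.089967.

0.0900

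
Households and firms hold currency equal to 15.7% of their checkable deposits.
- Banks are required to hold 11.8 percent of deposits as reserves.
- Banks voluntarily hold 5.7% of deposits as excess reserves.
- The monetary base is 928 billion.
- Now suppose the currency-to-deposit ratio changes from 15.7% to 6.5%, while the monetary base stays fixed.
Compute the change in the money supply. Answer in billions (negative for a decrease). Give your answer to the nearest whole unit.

884 billion

Initially m₁ = (1 + 0.157) / (0.118 + 0.057 + 0.157) ≈ 3.4849, so M₁ = 3.4849 × 928 = 3233.9872 billion.
After the change m₂ = (1 + 0.065) / (0.118 + 0.057 + 0.065) = 4.4375, so M₂ = 4.4375 × 928 = 4118 billion.
ΔM = M₂ − M₁ = 4118 − 3233.9872 = 884.0128 billion.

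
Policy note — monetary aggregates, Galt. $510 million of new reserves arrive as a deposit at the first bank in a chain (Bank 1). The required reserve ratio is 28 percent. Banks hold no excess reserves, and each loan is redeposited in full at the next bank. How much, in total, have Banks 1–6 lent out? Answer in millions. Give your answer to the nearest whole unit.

Bank i lends (1 − rr)^i of the original deposit: Bank 1 lends 510·0.7200 = 367.2000, Bank 2 lends 510·0.7200² = 264.3840, and so on.
Summing a geometric series: total = 510·[0.7200·(1 − 0.7200^6) / (1 − 0.7200)] ≈ 1128.7281 million.

$1129 million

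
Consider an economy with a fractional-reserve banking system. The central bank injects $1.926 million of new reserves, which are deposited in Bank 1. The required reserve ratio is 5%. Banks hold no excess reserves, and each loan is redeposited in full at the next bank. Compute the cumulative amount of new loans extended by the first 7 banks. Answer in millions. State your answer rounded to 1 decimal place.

$11.0 million

Bank i lends (1 − rr)^i of the original deposit: Bank 1 lends 1.926·0.9500 = 1.8297, Bank 2 lends 1.926·0.9500² ≈ 1.7382, and so on.
Summing a geometric series: total = 1.926·[0.9500·(1 − 0.9500^7) / (1 − 0.9500)] ≈ 11.0390 million.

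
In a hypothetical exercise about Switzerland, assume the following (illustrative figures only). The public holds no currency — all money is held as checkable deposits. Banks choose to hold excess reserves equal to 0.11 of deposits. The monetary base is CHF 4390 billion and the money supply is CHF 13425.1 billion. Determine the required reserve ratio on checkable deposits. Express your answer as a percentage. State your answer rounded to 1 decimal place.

Using m = M/MB = 13425.1/4390 ≈ 3.058109. Since m = (1 + c)/(c + rr + e), the denominator satisfies c + rr + e = (1 + c)/m = (1 + 0) / 3.058109 ≈ 0.326999.
With c = 0 and e = 0.11, the required reserve ratio on checkable deposits is 0.326999 − 0 − 0.11 = 0.216999.

21.7%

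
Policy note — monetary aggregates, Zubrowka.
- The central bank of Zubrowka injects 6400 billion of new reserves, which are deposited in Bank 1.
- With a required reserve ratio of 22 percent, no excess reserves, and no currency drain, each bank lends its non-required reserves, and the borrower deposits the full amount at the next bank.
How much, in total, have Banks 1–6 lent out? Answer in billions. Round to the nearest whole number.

Bank i lends (1 − rr)^i of the original deposit: Bank 1 lends 6400·0.7800 = 4992.0000, Bank 2 lends 6400·0.7800² = 3893.7600, and so on.
Summing a geometric series: total = 6400·[0.7800·(1 − 0.7800^6) / (1 − 0.7800)] ≈ 17580.9254 billion.

17581 billion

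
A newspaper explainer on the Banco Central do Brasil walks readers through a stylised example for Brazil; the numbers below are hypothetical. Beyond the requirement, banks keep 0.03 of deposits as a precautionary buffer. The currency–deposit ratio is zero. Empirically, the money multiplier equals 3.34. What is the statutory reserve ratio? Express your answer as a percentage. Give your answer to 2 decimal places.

Using m = 3.34. Since m = (1 + c)/(c + rr + e), the denominator satisfies c + rr + e = (1 + c)/m = (1 + 0) / 3.34 ≈ 0.299401.
With c = 0 and e = 0.03, the statutory reserve ratio is 0.299401 − 0 − 0.03 = 0.269401.

26.94%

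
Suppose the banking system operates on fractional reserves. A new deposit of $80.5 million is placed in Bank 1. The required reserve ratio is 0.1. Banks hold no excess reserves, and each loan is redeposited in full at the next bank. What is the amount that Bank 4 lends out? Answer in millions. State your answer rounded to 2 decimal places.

$52.82 million

Each bank lends a fraction (1 − rr) = 0.9000 of the deposit it receives, so Bank 4 receives 80.5·0.9000^3 and lends 80.5·0.9000^4 ≈ 52.8161 million.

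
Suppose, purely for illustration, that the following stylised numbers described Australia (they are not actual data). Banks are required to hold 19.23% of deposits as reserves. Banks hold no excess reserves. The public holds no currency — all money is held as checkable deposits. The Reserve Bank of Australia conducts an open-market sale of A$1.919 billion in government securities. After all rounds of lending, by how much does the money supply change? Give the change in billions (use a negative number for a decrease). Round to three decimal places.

-9.979 billion

The simple money multiplier is m = 1/rr = 1/0.1923 ≈ 5.20021.
An open-market sale reduces the monetary base by 1.919 billion, so ΔM = m × ΔMB = 5.20021 × (−1.919) ≈ -9.9792 billion.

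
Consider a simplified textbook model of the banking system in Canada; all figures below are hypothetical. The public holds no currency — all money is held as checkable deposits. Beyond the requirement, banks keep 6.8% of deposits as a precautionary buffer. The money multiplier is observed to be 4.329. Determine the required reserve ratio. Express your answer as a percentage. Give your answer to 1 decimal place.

16.3%

Using m = 4.329. Since m = (1 + c)/(c + rr + e), the denominator satisfies c + rr + e = (1 + c)/m = (1 + 0) / 4.329 ≈ 0.231000.
With c = 0 and e = 0.068, the required reserve ratio is 0.231000 − 0 − 0.068 = 0.163.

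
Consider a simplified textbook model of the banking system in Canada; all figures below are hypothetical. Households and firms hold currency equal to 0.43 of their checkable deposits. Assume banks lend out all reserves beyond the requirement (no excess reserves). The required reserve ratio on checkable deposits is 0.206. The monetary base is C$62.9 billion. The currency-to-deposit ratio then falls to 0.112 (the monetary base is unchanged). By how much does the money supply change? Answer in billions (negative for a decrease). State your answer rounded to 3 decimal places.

C$78.526 billion

Initially m₁ = (1 + 0.43) / (0.206 + 0.43) ≈ 2.248428, so M₁ = 2.248428 × 62.9 ≈ 141.4261 billion.
After the change m₂ = (1 + 0.112) / (0.206 + 0.112) ≈ 3.496855, so M₂ = 3.496855 × 62.9 ≈ 219.9522 billion.
ΔM = M₂ − M₁ = 219.9522 − 141.4261 = 78.5261 billion.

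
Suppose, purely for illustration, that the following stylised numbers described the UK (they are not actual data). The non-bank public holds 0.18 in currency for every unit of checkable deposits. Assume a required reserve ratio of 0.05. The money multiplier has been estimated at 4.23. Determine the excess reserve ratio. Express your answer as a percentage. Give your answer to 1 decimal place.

4.9%

Using m = 4.23. Since m = (1 + c)/(c + rr + e), the denominator satisfies c + rr + e = (1 + c)/m = (1 + 0.18) / 4.23 ≈ 0.278960.
With c = 0.18 and rr = 0.05, the excess reserve ratio is 0.278960 − 0.18 − 0.05 = 0.04896.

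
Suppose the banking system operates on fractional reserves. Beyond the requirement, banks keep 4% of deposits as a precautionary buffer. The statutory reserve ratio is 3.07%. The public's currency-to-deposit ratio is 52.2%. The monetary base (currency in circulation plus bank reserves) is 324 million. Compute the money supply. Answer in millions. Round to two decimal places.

The money multiplier is m = (1 + c) / (rr + e + c) = (1 + 0.522) / (0.0307 + 0.04 + 0.522) ≈ 2.567910.
So M = m × MB = 2.567910 × 324 ≈ 832.0028 million.

832.00 million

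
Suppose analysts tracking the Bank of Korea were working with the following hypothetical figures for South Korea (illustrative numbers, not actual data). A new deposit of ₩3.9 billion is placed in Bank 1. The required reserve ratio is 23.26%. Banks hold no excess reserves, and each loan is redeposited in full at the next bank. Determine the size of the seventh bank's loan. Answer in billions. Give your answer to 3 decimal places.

Each bank lends a fraction (1 − rr) = 0.7674 of the deposit it receives, so Bank 7 receives 3.9·0.7674^6 and lends 3.9·0.7674^7 ≈ 0.6112 billion.

₩0.611 billion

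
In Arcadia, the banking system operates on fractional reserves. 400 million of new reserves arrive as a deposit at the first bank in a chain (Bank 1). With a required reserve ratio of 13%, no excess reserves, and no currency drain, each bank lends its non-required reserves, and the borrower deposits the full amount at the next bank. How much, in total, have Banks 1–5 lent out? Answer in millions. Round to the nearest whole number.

Bank i lends (1 − rr)^i of the original deposit: Bank 1 lends 400·0.8700 = 348.0000, Bank 2 lends 400·0.8700² = 302.7600, and so on.
Summing a geometric series: total = 400·[0.8700·(1 − 0.8700^5) / (1 − 0.8700)] ≈ 1342.6886 million.

1343 million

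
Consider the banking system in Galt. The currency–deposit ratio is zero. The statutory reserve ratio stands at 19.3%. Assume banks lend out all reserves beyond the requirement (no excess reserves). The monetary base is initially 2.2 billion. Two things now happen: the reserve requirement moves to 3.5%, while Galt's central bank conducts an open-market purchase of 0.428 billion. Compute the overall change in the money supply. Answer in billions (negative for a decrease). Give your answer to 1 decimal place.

63.7 billion

Before: m₁ = 1 / (0.193) ≈ 5.1813, MB₁ = 2.2, so M₁ = 5.1813 × 2.2 ≈ 11.3989 billion.
After: m₂ = 1 / (0.035) ≈ 28.5714, MB₂ = 2.2 + 0.428 = 2.628, so M₂ = 28.5714 × 2.628 ≈ 75.0856 billion.
ΔM = M₂ − M₁ = 75.0856 − 11.3989 = 63.6867 billion.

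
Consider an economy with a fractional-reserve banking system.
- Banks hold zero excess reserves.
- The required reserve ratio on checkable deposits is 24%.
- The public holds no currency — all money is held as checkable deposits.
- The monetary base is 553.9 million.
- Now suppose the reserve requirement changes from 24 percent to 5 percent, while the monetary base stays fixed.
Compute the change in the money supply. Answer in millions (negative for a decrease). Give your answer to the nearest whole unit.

8770 million

Initially m₁ = 1 / (0.24) ≈ 4.1667, so M₁ = 4.1667 × 553.9 ≈ 2307.9351 million.
After the change m₂ = 1 / (0.05) = 20, so M₂ = 20 × 553.9 = 11078 million.
ΔM = M₂ − M₁ = 11078 − 2307.9351 = 8770.0649 million.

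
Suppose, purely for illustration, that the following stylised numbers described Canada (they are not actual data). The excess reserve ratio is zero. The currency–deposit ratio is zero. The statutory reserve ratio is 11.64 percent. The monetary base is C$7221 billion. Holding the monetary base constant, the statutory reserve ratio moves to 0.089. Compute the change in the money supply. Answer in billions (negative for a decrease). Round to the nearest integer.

Initially m₁ = 1 / (0.1164) ≈ 8.59107, so M₁ = 8.59107 × 7221 ≈ 62036.1165 billion.
After the change m₂ = 1 / (0.089) ≈ 11.23596, so M₂ = 11.23596 × 7221 ≈ 81134.8672 billion.
ΔM = M₂ − M₁ = 81134.8672 − 62036.1165 = 19098.7507 billion.

C$19099 billion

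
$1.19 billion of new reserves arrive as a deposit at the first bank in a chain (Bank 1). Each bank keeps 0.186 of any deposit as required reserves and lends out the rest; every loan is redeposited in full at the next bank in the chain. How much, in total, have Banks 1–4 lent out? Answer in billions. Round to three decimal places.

Bank i lends (1 − rr)^i of the original deposit: Bank 1 lends 1.19·0.8140 ≈ 0.9687, Bank 2 lends 1.19·0.8140² ≈ 0.7885, and so on.
Summing a geometric series: total = 1.19·[0.8140·(1 − 0.8140^4) / (1 − 0.8140)] ≈ 2.9214 billion.

$2.921 billion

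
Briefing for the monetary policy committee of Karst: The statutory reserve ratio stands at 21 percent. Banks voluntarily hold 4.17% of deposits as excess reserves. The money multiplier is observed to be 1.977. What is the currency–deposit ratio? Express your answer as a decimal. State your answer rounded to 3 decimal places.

Using m = 1.977. From m = (1 + c)/(c + rr + e), rearranging gives 1 + c = m·(c + rr + e), so c·(1 − m) = m·(rr + e) − 1.
Hence c = [m·(rr + e) − 1]/(1 − m) = [1.977 × (0.21 + 0.0417) − 1] / (1 − 1.977) ≈ 0.514216.

0.514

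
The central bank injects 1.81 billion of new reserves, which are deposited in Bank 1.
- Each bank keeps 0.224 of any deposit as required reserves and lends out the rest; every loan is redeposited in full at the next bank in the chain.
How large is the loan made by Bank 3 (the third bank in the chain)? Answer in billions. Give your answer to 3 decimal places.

Each bank lends a fraction (1 − rr) = 0.7760 of the deposit it receives, so Bank 3 receives 1.81·0.7760^2 and lends 1.81·0.7760^3 ≈ 0.8458 billion.

0.846 billion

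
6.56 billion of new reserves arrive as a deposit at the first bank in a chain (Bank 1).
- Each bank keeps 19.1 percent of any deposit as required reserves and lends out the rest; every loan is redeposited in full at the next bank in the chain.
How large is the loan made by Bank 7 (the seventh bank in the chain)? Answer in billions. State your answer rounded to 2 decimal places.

1.49 billion

Each bank lends a fraction (1 − rr) = 0.8090 of the deposit it receives, so Bank 7 receives 6.56·0.8090^6 and lends 6.56·0.8090^7 ≈ 1.4878 billion.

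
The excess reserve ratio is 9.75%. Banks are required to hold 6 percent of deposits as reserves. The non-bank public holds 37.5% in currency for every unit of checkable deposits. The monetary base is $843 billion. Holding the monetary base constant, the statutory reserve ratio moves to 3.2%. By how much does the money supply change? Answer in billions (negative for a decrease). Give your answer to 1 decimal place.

Initially m₁ = (1 + 0.375) / (0.06 + 0.0975 + 0.375) ≈ 2.58216, so M₁ = 2.58216 × 843 ≈ 2176.7609 billion.
After the change m₂ = (1 + 0.375) / (0.032 + 0.0975 + 0.375) ≈ 2.72547, so M₂ = 2.72547 × 843 ≈ 2297.5712 billion.
ΔM = M₂ − M₁ = 2297.5712 − 2176.7609 = 120.8103 billion.

$120.8 billion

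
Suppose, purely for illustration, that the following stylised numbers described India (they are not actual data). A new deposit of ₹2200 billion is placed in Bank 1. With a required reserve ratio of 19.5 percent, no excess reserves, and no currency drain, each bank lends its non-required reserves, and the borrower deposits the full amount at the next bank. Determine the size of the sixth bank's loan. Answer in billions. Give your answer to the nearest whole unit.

Each bank lends a fraction (1 − rr) = 0.8050 of the deposit it receives, so Bank 6 receives 2200·0.8050^5 and lends 2200·0.8050^6 ≈ 598.6844 billion.

₹599 billion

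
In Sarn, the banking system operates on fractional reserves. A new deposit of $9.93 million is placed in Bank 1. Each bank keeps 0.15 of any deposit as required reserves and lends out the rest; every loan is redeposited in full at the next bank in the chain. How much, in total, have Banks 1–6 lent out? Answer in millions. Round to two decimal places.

$35.05 million

Bank i lends (1 − rr)^i of the original deposit: Bank 1 lends 9.93·0.8500 = 8.4405, Bank 2 lends 9.93·0.8500² ≈ 7.1744, and so on.
Summing a geometric series: total = 9.93·[0.8500·(1 − 0.8500^6) / (1 − 0.8500)] ≈ 35.0478 million.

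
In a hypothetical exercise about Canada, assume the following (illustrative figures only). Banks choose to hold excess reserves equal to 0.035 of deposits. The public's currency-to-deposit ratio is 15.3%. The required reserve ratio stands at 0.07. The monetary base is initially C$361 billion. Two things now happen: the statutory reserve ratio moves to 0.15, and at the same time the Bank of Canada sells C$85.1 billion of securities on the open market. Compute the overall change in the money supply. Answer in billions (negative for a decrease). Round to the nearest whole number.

-672 billion

Before: m₁ = (1 + 0.153) / (0.07 + 0.035 + 0.153) ≈ 4.4690, MB₁ = 361, so M₁ = 4.4690 × 361 = 1613.309 billion.
After: m₂ = (1 + 0.153) / (0.15 + 0.035 + 0.153) ≈ 3.4112, MB₂ = 361 − 85.1 = 275.9, so M₂ = 3.4112 × 275.9 ≈ 941.1501 billion.
ΔM = M₂ − M₁ = 941.1501 − 1613.309 = -672.1589 billion.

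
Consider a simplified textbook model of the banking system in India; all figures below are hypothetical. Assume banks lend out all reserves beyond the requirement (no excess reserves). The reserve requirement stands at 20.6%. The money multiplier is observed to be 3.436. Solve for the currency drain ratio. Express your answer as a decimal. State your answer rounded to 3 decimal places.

Using m = 3.436. From m = (1 + c)/(c + rr + e), rearranging gives 1 + c = m·(c + rr + e), so c·(1 − m) = m·(rr + e) − 1.
Hence c = [m·(rr + e) − 1]/(1 − m) = [3.436 × (0.206 + 0) − 1] / (1 − 3.436) ≈ 0.119944.

0.120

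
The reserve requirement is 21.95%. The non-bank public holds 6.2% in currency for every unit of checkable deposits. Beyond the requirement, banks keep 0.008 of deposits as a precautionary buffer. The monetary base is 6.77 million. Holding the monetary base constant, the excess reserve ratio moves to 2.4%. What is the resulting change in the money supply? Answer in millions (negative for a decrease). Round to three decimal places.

-1.301 million

Initially m₁ = (1 + 0.062) / (0.2195 + 0.008 + 0.062) ≈ 3.66839, so M₁ = 3.66839 × 6.77 ≈ 24.835 million.
After the change m₂ = (1 + 0.062) / (0.2195 + 0.024 + 0.062) ≈ 3.47627, so M₂ = 3.47627 × 6.77 ≈ 23.5343 million.
ΔM = M₂ − M₁ = 23.5343 − 24.835 = -1.3007 million.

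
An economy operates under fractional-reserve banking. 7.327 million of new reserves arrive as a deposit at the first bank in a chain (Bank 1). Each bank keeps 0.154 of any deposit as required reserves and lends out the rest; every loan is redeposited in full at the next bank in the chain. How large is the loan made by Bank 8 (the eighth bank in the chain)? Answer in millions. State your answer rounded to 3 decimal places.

1.923 million

Each bank lends a fraction (1 − rr) = 0.8460 of the deposit it receives, so Bank 8 receives 7.327·0.8460^7 and lends 7.327·0.8460^8 ≈ 1.9226 million.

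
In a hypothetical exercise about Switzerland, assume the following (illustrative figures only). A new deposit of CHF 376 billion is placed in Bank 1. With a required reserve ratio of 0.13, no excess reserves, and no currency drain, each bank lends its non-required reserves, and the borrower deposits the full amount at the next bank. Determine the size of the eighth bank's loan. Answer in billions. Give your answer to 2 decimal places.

CHF 123.41 billion

Each bank lends a fraction (1 − rr) = 0.8700 of the deposit it receives, so Bank 8 receives 376·0.8700^7 and lends 376·0.8700^8 ≈ 123.4076 billion.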